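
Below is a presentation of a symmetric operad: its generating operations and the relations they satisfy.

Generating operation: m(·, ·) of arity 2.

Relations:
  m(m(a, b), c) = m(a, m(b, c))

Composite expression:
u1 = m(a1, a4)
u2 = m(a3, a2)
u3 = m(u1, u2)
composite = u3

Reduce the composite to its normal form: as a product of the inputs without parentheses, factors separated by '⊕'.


a1 ⊕ a4 ⊕ a3 ⊕ a2

All parenthesizations of m agree; list the a-inputs left to right.
m(a1, a4) reduces to a1 ⊕ a4
m(a3, a2) reduces to a3 ⊕ a2
m(m(a1, a4), m(a3, a2)) reduces to a1 ⊕ a4 ⊕ a3 ⊕ a2


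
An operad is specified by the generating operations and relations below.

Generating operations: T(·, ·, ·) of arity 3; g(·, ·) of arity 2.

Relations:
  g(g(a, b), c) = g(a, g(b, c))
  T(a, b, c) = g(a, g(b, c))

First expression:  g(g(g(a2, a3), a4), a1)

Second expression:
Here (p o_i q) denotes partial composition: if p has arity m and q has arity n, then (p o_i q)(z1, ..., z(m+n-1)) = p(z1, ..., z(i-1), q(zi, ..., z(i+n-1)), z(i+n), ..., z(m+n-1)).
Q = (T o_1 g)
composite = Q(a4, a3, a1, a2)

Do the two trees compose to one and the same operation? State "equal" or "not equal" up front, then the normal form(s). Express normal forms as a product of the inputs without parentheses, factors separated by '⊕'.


In normal form, the first expression is a2 ⊕ a3 ⊕ a4 ⊕ a1
In normal form, the second expression is a4 ⊕ a3 ⊕ a1 ⊕ a2
The normal forms differ: not equal.

not equal; the first gives a2 ⊕ a3 ⊕ a4 ⊕ a1 and the second a4 ⊕ a3 ⊕ a1 ⊕ a2


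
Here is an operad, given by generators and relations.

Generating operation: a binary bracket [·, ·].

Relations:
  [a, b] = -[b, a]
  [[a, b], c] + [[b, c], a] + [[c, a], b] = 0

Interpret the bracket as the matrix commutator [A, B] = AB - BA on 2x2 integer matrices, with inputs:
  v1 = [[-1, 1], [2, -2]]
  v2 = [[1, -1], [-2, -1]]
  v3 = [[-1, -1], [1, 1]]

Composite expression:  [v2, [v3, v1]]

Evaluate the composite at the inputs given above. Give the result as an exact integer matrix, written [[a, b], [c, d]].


[[-7, -8], [2, 7]]

[v3, v1] = [[-3, -1], [5, 3]]
[v2, [v3, v1]] = [[-7, -8], [2, 7]]


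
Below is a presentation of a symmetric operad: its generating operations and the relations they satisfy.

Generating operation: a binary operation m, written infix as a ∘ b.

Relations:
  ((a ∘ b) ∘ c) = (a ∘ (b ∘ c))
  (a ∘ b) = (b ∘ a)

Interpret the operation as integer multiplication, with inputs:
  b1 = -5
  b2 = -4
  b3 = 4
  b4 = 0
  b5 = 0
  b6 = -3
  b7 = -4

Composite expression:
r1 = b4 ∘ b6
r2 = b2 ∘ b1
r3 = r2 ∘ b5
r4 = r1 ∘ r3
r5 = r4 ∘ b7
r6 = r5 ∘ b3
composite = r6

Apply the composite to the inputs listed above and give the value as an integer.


0

(b4 ∘ b6) = 0
(b2 ∘ b1) = 20
((b2 ∘ b1) ∘ b5) = 0
((b4 ∘ b6) ∘ ((b2 ∘ b1) ∘ b5)) = 0
(((b4 ∘ b6) ∘ ((b2 ∘ b1) ∘ b5)) ∘ b7) = 0
((((b4 ∘ b6) ∘ ((b2 ∘ b1) ∘ b5)) ∘ b7) ∘ b3) = 0


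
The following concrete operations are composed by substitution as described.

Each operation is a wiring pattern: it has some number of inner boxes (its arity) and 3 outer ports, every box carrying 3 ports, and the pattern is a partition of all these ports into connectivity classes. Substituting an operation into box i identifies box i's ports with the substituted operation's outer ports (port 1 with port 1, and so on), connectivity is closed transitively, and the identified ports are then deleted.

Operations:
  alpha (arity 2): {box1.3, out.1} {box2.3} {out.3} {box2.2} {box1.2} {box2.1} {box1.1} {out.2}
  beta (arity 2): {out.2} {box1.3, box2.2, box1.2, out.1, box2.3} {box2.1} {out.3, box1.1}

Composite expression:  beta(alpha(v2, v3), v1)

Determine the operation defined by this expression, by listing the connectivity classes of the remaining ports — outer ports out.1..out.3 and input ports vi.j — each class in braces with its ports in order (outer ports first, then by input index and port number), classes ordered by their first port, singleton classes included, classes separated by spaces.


{out.1, v1.2, v1.3} {out.2} {out.3, v2.3} {v1.1} {v2.1} {v2.2} {v3.1} {v3.2} {v3.3}


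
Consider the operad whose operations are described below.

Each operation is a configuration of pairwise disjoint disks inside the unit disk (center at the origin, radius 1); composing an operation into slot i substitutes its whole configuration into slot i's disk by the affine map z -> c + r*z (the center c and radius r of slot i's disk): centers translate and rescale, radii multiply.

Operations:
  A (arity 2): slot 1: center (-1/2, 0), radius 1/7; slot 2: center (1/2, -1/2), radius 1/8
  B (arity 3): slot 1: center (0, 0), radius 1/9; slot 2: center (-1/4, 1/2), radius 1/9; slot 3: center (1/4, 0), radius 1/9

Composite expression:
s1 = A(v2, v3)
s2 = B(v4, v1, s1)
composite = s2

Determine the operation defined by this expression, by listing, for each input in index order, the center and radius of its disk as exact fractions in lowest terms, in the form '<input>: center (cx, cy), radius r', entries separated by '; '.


v1: center (-1/4, 1/2), radius 1/9; v2: center (7/36, 0), radius 1/63; v3: center (11/36, -1/18), radius 1/72; v4: center (0, 0), radius 1/9

Each v-disk chains the slot maps above it in B; radii multiply.
input v4: applying the 1 nested substitution gives center (0, 0), radius 1/9
input v1: applying the 1 nested substitution gives center (-1/4, 1/2), radius 1/9
input v2: applying the 2 nested substitutions gives center (7/36, 0), radius 1/63
input v3: applying the 2 nested substitutions gives center (11/36, -1/18), radius 1/72


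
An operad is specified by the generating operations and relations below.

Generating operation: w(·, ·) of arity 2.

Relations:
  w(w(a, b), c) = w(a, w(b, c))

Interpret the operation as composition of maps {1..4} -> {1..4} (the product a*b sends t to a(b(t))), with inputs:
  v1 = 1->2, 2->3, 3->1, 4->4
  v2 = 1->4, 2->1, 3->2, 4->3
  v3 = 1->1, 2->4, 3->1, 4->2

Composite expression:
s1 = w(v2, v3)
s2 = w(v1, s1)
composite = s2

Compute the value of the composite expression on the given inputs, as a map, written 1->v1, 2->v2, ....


w(v2, v3) = 1->4, 2->3, 3->4, 4->1
w(v1, w(v2, v3)) = 1->4, 2->1, 3->4, 4->2

1->4, 2->1, 3->4, 4->2


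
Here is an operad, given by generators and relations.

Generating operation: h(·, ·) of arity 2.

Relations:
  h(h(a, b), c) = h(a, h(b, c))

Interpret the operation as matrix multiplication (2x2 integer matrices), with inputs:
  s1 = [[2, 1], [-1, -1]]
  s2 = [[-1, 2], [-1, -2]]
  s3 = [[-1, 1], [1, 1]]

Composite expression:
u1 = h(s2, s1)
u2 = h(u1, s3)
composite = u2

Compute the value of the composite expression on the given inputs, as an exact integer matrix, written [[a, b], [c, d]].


[[1, -7], [1, 1]]

h(s2, s1) = [[-4, -3], [0, 1]]
h(h(s2, s1), s3) = [[1, -7], [1, 1]]


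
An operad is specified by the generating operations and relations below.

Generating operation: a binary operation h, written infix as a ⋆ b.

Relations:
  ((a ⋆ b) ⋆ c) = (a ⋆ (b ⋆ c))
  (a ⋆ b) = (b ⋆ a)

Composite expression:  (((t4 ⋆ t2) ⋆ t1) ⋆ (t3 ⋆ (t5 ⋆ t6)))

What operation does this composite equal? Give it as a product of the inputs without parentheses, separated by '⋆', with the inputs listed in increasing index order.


t1 ⋆ t2 ⋆ t3 ⋆ t4 ⋆ t5 ⋆ t6

Shape and order are irrelevant to h; the t-input set decides.
(t4 ⋆ t2) linearizes to t4 ⋆ t2
((t4 ⋆ t2) ⋆ t1) linearizes to t4 ⋆ t2 ⋆ t1
(t5 ⋆ t6) linearizes to t5 ⋆ t6
(t3 ⋆ (t5 ⋆ t6)) linearizes to t3 ⋆ t5 ⋆ t6
(((t4 ⋆ t2) ⋆ t1) ⋆ (t3 ⋆ (t5 ⋆ t6))) linearizes to t4 ⋆ t2 ⋆ t1 ⋆ t3 ⋆ t5 ⋆ t6
commutativity sorts the factors: t1 ⋆ t2 ⋆ t3 ⋆ t4 ⋆ t5 ⋆ t6


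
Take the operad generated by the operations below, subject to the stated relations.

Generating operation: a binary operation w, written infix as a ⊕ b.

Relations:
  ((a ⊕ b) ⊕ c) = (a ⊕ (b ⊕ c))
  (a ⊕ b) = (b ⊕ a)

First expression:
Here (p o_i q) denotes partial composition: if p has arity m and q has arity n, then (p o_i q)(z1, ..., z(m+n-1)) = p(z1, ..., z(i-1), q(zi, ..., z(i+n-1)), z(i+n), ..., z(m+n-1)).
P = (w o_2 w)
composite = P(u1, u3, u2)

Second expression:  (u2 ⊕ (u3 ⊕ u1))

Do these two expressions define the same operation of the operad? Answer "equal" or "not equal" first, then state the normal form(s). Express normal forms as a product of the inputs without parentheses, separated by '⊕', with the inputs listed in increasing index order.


equal — both sides give u1 ⊕ u2 ⊕ u3

Reducing the first expression gives u1 ⊕ u2 ⊕ u3
Reducing the second expression gives u1 ⊕ u2 ⊕ u3
The normal forms match — equal.


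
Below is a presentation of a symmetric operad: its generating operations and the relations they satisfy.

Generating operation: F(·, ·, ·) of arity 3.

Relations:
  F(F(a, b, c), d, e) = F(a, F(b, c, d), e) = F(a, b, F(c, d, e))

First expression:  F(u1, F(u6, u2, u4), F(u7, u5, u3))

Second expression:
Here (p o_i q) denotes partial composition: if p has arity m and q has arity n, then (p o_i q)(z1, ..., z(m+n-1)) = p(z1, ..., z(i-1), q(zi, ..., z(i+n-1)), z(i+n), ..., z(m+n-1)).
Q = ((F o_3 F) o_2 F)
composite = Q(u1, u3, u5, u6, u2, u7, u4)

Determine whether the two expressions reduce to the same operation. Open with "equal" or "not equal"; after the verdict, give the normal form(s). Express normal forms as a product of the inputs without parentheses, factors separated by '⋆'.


The first expression reduces to u1 ⋆ u6 ⋆ u2 ⋆ u4 ⋆ u7 ⋆ u5 ⋆ u3
The second expression reduces to u1 ⋆ u3 ⋆ u5 ⋆ u6 ⋆ u2 ⋆ u7 ⋆ u4
They disagree, so not equal.

not equal: they reduce to u1 ⋆ u6 ⋆ u2 ⋆ u4 ⋆ u7 ⋆ u5 ⋆ u3 and u1 ⋆ u3 ⋆ u5 ⋆ u6 ⋆ u2 ⋆ u7 ⋆ u4


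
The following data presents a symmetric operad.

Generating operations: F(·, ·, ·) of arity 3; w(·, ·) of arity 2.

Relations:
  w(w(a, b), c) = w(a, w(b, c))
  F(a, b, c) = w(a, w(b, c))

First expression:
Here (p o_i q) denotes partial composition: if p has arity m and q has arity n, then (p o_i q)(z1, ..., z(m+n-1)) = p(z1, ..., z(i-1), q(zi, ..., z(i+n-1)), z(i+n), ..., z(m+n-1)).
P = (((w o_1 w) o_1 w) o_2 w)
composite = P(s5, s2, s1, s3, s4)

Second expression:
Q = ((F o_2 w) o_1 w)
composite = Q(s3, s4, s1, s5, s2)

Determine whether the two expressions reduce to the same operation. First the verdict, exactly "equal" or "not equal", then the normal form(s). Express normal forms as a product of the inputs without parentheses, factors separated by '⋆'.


not equal; first: s5 ⋆ s2 ⋆ s1 ⋆ s3 ⋆ s4; second: s3 ⋆ s4 ⋆ s1 ⋆ s5 ⋆ s2

Reducing the first expression gives s5 ⋆ s2 ⋆ s1 ⋆ s3 ⋆ s4
Reducing the second expression gives s3 ⋆ s4 ⋆ s1 ⋆ s5 ⋆ s2
The normal forms differ: not equal.


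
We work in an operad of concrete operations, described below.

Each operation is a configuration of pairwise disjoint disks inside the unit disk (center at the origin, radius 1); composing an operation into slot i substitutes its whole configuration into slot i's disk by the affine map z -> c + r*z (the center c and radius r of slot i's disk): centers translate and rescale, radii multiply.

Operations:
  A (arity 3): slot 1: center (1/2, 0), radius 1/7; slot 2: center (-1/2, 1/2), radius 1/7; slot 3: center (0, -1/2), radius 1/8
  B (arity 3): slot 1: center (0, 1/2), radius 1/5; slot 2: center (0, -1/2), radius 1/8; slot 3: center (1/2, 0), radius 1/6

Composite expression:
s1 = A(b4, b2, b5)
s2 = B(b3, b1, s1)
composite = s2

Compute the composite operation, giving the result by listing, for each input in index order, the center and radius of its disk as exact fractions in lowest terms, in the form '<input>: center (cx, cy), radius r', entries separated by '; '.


b1: center (0, -1/2), radius 1/8; b2: center (5/12, 1/12), radius 1/42; b3: center (0, 1/2), radius 1/5; b4: center (7/12, 0), radius 1/42; b5: center (1/2, -1/12), radius 1/48

Below B, radii multiply path by path; the b-disk centers shift.
input b3: applying the 1 nested substitution gives center (0, 1/2), radius 1/5
input b1: applying the 1 nested substitution gives center (0, -1/2), radius 1/8
input b4: applying the 2 nested substitutions gives center (7/12, 0), radius 1/42
input b2: applying the 2 nested substitutions gives center (5/12, 1/12), radius 1/42
input b5: applying the 2 nested substitutions gives center (1/2, -1/12), radius 1/48


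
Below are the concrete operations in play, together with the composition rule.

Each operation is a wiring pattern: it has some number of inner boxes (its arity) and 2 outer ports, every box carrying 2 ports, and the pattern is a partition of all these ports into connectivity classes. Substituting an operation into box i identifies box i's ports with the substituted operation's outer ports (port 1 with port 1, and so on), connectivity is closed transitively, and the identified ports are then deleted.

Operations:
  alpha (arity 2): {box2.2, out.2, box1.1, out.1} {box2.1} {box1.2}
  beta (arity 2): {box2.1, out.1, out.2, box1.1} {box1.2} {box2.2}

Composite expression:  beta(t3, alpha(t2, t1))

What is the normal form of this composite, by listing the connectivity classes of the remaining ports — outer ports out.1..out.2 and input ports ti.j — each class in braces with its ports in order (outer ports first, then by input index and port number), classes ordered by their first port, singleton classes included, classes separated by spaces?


{out.1, out.2, t1.2, t2.1, t3.1} {t1.1} {t2.2} {t3.2}


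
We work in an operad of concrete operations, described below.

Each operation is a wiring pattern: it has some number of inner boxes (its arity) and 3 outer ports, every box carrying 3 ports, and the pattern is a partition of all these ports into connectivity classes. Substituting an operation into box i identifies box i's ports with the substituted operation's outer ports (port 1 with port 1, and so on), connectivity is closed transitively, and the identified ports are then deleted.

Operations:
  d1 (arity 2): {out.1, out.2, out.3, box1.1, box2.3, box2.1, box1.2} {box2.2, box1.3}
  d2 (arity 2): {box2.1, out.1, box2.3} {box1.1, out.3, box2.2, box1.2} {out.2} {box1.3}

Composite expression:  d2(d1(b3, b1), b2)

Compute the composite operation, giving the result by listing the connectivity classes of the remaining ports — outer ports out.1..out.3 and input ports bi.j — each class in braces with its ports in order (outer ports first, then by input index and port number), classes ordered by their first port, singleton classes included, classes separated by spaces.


After gluing at d2, chains via deleted ports link the b-ports.
through d1, on inputs (b3, b1): {out.1, out.2, out.3, b1.1, b1.3, b3.1, b3.2} {b1.2, b3.3} (out.j = stage outer ports)
through d2, on inputs (b3, b1, b2): {out.1, b2.1, b2.3} {out.2} {out.3, b1.1, b1.3, b2.2, b3.1, b3.2} {b1.2, b3.3} (out.j = stage outer ports)

{out.1, b2.1, b2.3} {out.2} {out.3, b1.1, b1.3, b2.2, b3.1, b3.2} {b1.2, b3.3}


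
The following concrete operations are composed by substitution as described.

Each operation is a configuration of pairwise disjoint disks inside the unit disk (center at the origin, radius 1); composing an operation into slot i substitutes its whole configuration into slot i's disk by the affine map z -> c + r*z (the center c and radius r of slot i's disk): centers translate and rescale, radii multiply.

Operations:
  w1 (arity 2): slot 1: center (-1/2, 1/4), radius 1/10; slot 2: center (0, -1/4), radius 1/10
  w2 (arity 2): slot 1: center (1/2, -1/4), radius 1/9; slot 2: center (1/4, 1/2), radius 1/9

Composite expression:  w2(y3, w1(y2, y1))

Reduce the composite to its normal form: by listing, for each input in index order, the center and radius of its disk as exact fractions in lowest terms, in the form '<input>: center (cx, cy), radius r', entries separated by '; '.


y1: center (1/4, 17/36), radius 1/90; y2: center (7/36, 19/36), radius 1/90; y3: center (1/2, -1/4), radius 1/9

Follow each y-input down from w2: c' goes to c + r*c', radius to r*r'.
y3 passes through 1 substitution, ending at center (1/2, -1/4), radius 1/9
y2 passes through 2 substitutions, ending at center (7/36, 19/36), radius 1/90
y1 passes through 2 substitutions, ending at center (1/4, 17/36), radius 1/90


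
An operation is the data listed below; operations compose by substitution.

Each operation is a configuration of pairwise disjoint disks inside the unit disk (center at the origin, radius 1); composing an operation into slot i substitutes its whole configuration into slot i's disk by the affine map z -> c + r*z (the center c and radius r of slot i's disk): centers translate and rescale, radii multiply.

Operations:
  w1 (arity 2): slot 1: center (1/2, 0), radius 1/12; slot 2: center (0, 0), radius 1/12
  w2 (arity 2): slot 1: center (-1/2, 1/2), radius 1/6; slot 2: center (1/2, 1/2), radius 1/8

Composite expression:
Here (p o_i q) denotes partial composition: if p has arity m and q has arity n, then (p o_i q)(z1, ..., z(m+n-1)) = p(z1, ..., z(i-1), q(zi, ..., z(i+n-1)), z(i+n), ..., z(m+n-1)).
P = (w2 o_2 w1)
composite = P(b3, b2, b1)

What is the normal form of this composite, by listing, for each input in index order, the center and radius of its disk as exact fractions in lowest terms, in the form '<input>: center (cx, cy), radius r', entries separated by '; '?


Follow each b-input down from w2: c' goes to c + r*c', radius to r*r'.
for b3, the 1-step affine chain lands on center (-1/2, 1/2), radius 1/6
for b2, the 2-step affine chain lands on center (9/16, 1/2), radius 1/96
for b1, the 2-step affine chain lands on center (1/2, 1/2), radius 1/96

b1: center (1/2, 1/2), radius 1/96; b2: center (9/16, 1/2), radius 1/96; b3: center (-1/2, 1/2), radius 1/6


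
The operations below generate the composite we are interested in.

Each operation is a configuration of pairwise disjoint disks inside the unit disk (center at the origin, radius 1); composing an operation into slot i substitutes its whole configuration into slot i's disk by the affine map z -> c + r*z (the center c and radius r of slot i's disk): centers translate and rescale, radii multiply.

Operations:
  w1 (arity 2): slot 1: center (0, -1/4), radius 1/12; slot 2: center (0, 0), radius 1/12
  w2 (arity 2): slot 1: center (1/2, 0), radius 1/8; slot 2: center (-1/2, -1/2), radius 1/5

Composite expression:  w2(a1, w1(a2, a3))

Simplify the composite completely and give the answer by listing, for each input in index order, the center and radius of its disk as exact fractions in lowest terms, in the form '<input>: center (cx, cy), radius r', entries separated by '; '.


a1: center (1/2, 0), radius 1/8; a2: center (-1/2, -11/20), radius 1/60; a3: center (-1/2, -1/2), radius 1/60

Affine substitution under w2: radii multiply and a-centers shift.
tracing a1 down its 1-map path: center (1/2, 0), radius 1/8
tracing a2 down its 2-map path: center (-1/2, -11/20), radius 1/60
tracing a3 down its 2-map path: center (-1/2, -1/2), radius 1/60


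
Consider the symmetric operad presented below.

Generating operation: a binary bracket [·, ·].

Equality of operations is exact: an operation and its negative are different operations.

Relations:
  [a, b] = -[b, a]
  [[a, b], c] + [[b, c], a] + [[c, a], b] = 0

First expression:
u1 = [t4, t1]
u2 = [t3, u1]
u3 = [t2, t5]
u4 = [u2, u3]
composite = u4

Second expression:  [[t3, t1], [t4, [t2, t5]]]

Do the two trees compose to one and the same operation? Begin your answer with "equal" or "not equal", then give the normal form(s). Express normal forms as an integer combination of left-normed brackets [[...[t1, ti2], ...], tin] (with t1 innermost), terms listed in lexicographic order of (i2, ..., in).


not equal: they reduce to [[[[t1, t4], t3], t2], t5] - [[[[t1, t4], t3], t5], t2] and [[[[t1, t3], t2], t5], t4] - [[[[t1, t3], t4], t2], t5] + [[[[t1, t3], t4], t5], t2] - [[[[t1, t3], t5], t2], t4]

The first expression reduces to [[[[t1, t4], t3], t2], t5] - [[[[t1, t4], t3], t5], t2]
The second expression reduces to [[[[t1, t3], t2], t5], t4] - [[[[t1, t3], t4], t2], t5] + [[[[t1, t3], t4], t5], t2] - [[[[t1, t3], t5], t2], t4]
The normal forms differ: not equal.


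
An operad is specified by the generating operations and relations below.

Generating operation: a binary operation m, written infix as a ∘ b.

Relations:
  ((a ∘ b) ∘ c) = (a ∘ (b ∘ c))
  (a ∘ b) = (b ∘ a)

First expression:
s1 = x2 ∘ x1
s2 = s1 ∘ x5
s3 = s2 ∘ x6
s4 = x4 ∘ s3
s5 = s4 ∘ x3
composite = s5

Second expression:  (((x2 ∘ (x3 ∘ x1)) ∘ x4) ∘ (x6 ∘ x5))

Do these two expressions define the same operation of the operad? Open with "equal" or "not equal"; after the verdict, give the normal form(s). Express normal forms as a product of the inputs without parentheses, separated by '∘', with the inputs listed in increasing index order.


equal; the common form is x1 ∘ x2 ∘ x3 ∘ x4 ∘ x5 ∘ x6

In normal form, the first expression is x1 ∘ x2 ∘ x3 ∘ x4 ∘ x5 ∘ x6
In normal form, the second expression is x1 ∘ x2 ∘ x3 ∘ x4 ∘ x5 ∘ x6
Both agree, so they are equal.


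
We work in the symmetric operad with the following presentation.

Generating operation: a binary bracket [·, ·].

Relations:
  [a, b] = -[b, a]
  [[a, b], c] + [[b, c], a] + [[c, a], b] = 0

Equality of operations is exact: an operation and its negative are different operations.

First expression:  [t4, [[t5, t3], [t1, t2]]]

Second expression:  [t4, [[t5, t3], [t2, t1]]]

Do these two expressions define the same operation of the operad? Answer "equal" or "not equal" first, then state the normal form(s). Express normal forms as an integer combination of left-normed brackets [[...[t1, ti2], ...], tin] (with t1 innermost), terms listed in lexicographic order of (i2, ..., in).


not equal — first -[[[[t1, t2], t3], t5], t4] + [[[[t1, t2], t5], t3], t4], second [[[[t1, t2], t3], t5], t4] - [[[[t1, t2], t5], t3], t4]

The first composite normalizes to -[[[[t1, t2], t3], t5], t4] + [[[[t1, t2], t5], t3], t4]
The second composite normalizes to [[[[t1, t2], t3], t5], t4] - [[[[t1, t2], t5], t3], t4]
The normal forms differ: not equal.


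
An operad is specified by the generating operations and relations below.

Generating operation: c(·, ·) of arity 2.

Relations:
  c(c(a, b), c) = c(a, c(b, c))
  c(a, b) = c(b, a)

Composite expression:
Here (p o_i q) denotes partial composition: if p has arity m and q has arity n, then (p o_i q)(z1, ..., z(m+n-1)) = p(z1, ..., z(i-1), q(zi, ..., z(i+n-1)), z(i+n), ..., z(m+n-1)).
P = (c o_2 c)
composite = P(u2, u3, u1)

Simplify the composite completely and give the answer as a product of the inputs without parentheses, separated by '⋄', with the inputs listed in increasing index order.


Shape and order are irrelevant to c; the u-input set decides.
c(u3, u1) unparenthesizes to u3 ⋄ u1
c(u2, c(u3, u1)) unparenthesizes to u2 ⋄ u3 ⋄ u1
the factors in increasing index order: u1 ⋄ u2 ⋄ u3

u1 ⋄ u2 ⋄ u3


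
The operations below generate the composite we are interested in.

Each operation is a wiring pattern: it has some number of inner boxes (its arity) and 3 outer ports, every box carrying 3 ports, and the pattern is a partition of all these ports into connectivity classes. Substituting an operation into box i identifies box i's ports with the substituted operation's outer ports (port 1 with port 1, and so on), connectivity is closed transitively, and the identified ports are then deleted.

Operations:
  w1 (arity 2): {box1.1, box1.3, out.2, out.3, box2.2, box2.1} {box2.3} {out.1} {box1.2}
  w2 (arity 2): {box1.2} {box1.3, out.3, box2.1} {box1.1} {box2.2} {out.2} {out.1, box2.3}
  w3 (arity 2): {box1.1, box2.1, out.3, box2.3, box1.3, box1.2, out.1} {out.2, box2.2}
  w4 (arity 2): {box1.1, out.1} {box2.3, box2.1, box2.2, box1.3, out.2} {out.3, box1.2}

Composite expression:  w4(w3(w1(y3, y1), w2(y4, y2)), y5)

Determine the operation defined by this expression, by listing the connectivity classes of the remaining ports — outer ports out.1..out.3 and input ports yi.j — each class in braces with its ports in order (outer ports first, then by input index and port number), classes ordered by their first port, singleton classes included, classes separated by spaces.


{out.1, out.2, y1.1, y1.2, y2.1, y2.3, y3.1, y3.3, y4.3, y5.1, y5.2, y5.3} {out.3} {y1.3} {y2.2} {y3.2} {y4.1} {y4.2}

Treat the ports identified at w4 as solder joints: merge, then drop.
stage w1: inputs (y3, y1), connectivity {out.1} {out.2, out.3, y1.1, y1.2, y3.1, y3.3} {y1.3} {y3.2}, out.j its boundary
stage w2: inputs (y4, y2), connectivity {out.1, y2.3} {out.2} {out.3, y2.1, y4.3} {y2.2} {y4.1} {y4.2}, out.j its boundary
stage w3: inputs (y3, y1, y4, y2), connectivity {out.1, out.3, y1.1, y1.2, y2.1, y2.3, y3.1, y3.3, y4.3} {out.2} {y1.3} {y2.2} {y3.2} {y4.1} {y4.2}, out.j its boundary
stage w4: inputs (y3, y1, y4, y2, y5), connectivity {out.1, out.2, y1.1, y1.2, y2.1, y2.3, y3.1, y3.3, y4.3, y5.1, y5.2, y5.3} {out.3} {y1.3} {y2.2} {y3.2} {y4.1} {y4.2}, out.j its boundary


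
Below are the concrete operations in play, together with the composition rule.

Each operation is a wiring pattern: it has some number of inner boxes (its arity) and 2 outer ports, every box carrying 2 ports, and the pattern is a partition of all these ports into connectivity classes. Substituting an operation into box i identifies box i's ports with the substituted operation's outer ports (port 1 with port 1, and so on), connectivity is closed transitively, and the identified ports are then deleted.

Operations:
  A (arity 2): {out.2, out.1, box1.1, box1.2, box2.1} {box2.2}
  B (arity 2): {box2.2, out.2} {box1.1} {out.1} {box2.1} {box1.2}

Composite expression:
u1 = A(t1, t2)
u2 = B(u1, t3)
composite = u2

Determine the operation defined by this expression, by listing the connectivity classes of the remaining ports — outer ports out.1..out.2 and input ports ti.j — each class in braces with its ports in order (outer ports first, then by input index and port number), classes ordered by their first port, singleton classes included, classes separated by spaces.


Reachability decides: close wires over B-identified ports.
the subtree at A composes to {out.1, out.2, t1.1, t1.2, t2.1} {t2.2} on (t1, t2); out.j = own outer ports
the subtree at B composes to {out.1} {out.2, t3.2} {t1.1, t1.2, t2.1} {t2.2} {t3.1} on (t1, t2, t3); out.j = own outer ports

{out.1} {out.2, t3.2} {t1.1, t1.2, t2.1} {t2.2} {t3.1}


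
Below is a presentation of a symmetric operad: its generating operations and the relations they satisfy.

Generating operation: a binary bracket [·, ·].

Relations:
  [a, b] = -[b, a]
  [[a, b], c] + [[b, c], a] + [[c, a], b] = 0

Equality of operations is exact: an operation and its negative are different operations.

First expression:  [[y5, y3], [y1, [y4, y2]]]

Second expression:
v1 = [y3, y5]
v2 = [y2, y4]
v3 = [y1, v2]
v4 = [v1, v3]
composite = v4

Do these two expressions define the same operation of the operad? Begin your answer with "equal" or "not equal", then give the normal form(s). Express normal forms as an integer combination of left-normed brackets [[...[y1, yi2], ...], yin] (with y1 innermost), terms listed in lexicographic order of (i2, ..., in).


equal; the common form is -[[[[y1, y2], y4], y3], y5] + [[[[y1, y2], y4], y5], y3] + [[[[y1, y4], y2], y3], y5] - [[[[y1, y4], y2], y5], y3]

Normal form of the first expression: -[[[[y1, y2], y4], y3], y5] + [[[[y1, y2], y4], y5], y3] + [[[[y1, y4], y2], y3], y5] - [[[[y1, y4], y2], y5], y3]
Normal form of the second expression: -[[[[y1, y2], y4], y3], y5] + [[[[y1, y2], y4], y5], y3] + [[[[y1, y4], y2], y3], y5] - [[[[y1, y4], y2], y5], y3]
The forms coincide; equal.


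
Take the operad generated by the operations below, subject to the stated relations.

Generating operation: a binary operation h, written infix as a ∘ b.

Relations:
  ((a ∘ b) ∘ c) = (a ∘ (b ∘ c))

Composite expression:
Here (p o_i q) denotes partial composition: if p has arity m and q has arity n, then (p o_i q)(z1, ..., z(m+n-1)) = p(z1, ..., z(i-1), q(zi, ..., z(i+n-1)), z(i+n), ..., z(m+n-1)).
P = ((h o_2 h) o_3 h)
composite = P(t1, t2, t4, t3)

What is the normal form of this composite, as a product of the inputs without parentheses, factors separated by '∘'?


Under associativity of h, the answer is the t's in reading order.
(t4 ∘ t3) unparenthesizes to t4 ∘ t3
(t2 ∘ (t4 ∘ t3)) unparenthesizes to t2 ∘ t4 ∘ t3
(t1 ∘ (t2 ∘ (t4 ∘ t3))) unparenthesizes to t1 ∘ t2 ∘ t4 ∘ t3

t1 ∘ t2 ∘ t4 ∘ t3


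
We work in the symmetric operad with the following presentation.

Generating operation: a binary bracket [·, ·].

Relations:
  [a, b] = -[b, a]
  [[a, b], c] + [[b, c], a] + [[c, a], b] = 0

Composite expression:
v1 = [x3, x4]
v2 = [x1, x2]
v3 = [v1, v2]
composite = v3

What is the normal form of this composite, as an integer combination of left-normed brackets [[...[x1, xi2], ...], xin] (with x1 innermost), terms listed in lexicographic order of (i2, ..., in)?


-[[[x1, x2], x3], x4] + [[[x1, x2], x4], x3]


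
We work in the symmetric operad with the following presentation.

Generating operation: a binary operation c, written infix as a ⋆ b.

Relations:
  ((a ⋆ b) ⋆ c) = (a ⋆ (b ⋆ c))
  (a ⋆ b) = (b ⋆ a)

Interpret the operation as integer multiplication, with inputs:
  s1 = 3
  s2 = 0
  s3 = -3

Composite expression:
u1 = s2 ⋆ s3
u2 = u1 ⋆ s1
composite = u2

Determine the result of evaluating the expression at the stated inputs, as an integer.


0

(s2 ⋆ s3) = 0
((s2 ⋆ s3) ⋆ s1) = 0


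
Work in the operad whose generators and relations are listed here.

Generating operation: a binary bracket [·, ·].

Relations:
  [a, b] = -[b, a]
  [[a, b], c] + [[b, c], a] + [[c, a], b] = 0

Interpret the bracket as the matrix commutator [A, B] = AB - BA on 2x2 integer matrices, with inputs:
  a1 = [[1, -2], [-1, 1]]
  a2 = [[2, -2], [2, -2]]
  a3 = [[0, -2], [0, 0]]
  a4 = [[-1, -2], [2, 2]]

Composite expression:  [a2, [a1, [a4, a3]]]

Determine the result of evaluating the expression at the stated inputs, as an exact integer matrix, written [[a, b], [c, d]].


[[-16, 88], [56, 16]]

[a4, a3] = [[4, 6], [0, -4]]
[a1, [a4, a3]] = [[6, 16], [-8, -6]]
[a2, [a1, [a4, a3]]] = [[-16, 88], [56, 16]]


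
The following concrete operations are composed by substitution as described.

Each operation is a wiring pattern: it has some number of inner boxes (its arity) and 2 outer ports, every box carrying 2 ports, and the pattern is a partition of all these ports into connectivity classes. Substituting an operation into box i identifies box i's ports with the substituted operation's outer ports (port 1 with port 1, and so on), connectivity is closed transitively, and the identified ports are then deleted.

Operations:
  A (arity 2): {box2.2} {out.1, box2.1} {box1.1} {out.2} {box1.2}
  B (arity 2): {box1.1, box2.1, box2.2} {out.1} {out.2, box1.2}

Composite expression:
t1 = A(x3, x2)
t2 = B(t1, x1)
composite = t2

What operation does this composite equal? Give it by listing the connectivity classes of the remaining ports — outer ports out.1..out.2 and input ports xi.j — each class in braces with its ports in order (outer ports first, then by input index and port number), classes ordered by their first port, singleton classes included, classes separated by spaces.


After gluing at B, chains via deleted ports link the x-ports.
after A, the pattern on (x3, x2) reads {out.1, x2.1} {out.2} {x2.2} {x3.1} {x3.2} (out.j = its outer ports)
after B, the pattern on (x3, x2, x1) reads {out.1} {out.2} {x1.1, x1.2, x2.1} {x2.2} {x3.1} {x3.2} (out.j = its outer ports)

{out.1} {out.2} {x1.1, x1.2, x2.1} {x2.2} {x3.1} {x3.2}


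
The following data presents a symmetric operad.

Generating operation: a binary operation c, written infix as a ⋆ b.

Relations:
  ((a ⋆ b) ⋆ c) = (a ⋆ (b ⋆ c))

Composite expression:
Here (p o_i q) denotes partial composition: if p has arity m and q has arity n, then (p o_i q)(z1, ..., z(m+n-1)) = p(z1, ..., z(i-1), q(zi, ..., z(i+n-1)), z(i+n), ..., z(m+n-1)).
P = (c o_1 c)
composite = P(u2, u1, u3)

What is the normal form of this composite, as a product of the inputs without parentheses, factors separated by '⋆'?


All parenthesizations of c agree; list the u-inputs left to right.
(u2 ⋆ u1) unparenthesizes to u2 ⋆ u1
((u2 ⋆ u1) ⋆ u3) unparenthesizes to u2 ⋆ u1 ⋆ u3

u2 ⋆ u1 ⋆ u3


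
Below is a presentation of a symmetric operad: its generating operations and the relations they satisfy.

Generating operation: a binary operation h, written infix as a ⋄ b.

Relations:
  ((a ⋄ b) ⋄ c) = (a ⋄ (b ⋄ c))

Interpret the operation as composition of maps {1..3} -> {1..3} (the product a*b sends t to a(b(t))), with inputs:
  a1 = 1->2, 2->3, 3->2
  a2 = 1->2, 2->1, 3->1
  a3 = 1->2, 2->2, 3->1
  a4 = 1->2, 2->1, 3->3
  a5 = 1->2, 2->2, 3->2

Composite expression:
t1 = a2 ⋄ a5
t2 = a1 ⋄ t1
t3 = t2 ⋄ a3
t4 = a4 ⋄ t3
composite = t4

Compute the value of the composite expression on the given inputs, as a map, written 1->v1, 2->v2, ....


1->1, 2->1, 3->1

(a2 ⋄ a5) = 1->1, 2->1, 3->1
(a1 ⋄ (a2 ⋄ a5)) = 1->2, 2->2, 3->2
((a1 ⋄ (a2 ⋄ a5)) ⋄ a3) = 1->2, 2->2, 3->2
(a4 ⋄ ((a1 ⋄ (a2 ⋄ a5)) ⋄ a3)) = 1->1, 2->1, 3->1


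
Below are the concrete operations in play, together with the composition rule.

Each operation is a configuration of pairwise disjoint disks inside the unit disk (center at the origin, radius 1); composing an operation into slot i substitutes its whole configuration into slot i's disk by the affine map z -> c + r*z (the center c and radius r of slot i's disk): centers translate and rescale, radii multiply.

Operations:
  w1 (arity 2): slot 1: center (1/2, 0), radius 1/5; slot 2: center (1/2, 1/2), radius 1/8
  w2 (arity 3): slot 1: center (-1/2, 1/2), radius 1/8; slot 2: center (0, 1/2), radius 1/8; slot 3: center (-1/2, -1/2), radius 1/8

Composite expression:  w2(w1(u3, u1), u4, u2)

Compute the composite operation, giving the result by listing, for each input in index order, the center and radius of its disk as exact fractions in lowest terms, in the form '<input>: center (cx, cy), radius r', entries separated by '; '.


u1: center (-7/16, 9/16), radius 1/64; u2: center (-1/2, -1/2), radius 1/8; u3: center (-7/16, 1/2), radius 1/40; u4: center (0, 1/2), radius 1/8

Follow each u-input down from w2: c' goes to c + r*c', radius to r*r'.
input u3: composing its 2 substitution steps yields center (-7/16, 1/2), radius 1/40
input u1: composing its 2 substitution steps yields center (-7/16, 9/16), radius 1/64
input u4: composing its 1 substitution step yields center (0, 1/2), radius 1/8
input u2: composing its 1 substitution step yields center (-1/2, -1/2), radius 1/8


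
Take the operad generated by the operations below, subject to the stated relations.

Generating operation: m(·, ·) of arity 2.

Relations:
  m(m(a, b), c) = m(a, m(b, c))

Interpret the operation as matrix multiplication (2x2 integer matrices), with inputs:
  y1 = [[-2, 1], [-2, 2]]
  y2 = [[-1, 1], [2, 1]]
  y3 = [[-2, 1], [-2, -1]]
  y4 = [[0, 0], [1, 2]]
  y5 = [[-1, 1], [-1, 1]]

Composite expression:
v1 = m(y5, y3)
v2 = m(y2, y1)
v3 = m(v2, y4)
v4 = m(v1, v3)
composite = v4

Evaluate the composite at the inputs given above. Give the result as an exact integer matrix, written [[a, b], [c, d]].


[[-8, -16], [-8, -16]]


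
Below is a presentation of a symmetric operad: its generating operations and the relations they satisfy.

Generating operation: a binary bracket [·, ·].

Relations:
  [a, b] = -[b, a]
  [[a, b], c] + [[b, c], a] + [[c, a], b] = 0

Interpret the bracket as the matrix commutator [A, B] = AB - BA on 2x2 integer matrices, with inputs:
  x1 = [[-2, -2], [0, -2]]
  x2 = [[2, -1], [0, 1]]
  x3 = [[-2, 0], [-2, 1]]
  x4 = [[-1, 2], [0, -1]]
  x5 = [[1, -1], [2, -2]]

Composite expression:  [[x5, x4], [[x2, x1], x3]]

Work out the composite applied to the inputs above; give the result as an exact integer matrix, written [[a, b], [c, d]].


[x5, x4] = [[-4, 6], [0, 4]]
[x2, x1] = [[0, -2], [0, 0]]
[[x2, x1], x3] = [[4, -6], [0, -4]]
[[x5, x4], [[x2, x1], x3]] = [[0, 0], [0, 0]]

[[0, 0], [0, 0]]


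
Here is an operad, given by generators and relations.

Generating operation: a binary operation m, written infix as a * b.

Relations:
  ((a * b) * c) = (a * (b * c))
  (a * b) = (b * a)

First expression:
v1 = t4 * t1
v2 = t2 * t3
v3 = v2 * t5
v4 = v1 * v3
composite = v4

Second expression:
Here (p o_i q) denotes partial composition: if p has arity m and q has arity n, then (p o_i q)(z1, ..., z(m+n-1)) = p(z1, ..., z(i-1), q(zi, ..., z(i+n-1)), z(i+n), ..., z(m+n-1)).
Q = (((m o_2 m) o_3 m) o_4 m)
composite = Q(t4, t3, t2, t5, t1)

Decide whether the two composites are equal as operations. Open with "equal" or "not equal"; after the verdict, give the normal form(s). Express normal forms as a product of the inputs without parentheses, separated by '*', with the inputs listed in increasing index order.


The first composite normalizes to t1 * t2 * t3 * t4 * t5
The second composite normalizes to t1 * t2 * t3 * t4 * t5
Same normal form: equal.

equal; both compose to t1 * t2 * t3 * t4 * t5


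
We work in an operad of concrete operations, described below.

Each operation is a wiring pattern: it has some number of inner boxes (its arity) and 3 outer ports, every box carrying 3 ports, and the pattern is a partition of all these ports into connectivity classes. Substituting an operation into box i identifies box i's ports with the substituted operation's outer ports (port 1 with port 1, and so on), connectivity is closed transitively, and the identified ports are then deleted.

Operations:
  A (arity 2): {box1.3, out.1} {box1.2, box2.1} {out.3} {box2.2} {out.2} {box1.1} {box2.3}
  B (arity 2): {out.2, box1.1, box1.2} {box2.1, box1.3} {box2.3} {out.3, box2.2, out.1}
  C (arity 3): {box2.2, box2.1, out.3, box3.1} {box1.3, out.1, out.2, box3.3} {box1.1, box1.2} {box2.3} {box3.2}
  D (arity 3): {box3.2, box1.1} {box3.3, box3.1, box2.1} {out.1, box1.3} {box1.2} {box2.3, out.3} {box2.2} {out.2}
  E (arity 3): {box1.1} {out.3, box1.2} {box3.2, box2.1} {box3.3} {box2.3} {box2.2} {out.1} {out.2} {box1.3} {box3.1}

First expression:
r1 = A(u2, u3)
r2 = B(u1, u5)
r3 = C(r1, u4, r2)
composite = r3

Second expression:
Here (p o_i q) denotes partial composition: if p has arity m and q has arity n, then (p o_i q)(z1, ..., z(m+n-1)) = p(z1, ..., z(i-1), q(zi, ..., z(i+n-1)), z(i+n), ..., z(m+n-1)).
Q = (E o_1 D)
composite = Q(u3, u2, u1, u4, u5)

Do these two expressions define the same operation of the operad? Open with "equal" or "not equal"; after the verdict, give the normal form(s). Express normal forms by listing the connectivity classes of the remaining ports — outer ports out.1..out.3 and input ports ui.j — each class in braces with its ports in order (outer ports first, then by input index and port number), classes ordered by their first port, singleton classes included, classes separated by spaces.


not equal — first {out.1, out.2, out.3, u4.1, u4.2, u5.2} {u1.1, u1.2} {u1.3, u5.1} {u2.1} {u2.2, u3.1} {u2.3} {u3.2} {u3.3} {u4.3} {u5.3}, second {out.1} {out.2} {out.3} {u1.1, u1.3, u2.1} {u1.2, u3.1} {u2.2} {u2.3} {u3.2} {u3.3} {u4.1, u5.2} {u4.2} {u4.3} {u5.1} {u5.3}

The first expression reduces to {out.1, out.2, out.3, u4.1, u4.2, u5.2} {u1.1, u1.2} {u1.3, u5.1} {u2.1} {u2.2, u3.1} {u2.3} {u3.2} {u3.3} {u4.3} {u5.3}
The second expression reduces to {out.1} {out.2} {out.3} {u1.1, u1.3, u2.1} {u1.2, u3.1} {u2.2} {u2.3} {u3.2} {u3.3} {u4.1, u5.2} {u4.2} {u4.3} {u5.1} {u5.3}
No match — not equal.


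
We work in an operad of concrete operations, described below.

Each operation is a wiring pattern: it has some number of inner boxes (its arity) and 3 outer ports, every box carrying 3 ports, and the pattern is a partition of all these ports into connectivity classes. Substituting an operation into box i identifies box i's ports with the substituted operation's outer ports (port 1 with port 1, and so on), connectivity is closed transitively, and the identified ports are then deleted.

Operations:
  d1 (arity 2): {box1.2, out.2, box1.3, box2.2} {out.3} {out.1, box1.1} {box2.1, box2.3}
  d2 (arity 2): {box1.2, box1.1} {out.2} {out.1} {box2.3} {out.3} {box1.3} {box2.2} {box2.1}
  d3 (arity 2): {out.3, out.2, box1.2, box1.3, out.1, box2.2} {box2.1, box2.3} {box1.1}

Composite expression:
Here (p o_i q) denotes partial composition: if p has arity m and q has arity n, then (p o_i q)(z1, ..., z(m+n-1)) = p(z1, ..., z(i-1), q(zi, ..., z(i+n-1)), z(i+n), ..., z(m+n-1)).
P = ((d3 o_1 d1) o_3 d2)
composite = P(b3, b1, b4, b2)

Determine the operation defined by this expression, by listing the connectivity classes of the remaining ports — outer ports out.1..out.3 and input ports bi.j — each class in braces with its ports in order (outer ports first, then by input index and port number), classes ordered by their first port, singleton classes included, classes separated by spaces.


{out.1, out.2, out.3, b1.2, b3.2, b3.3} {b1.1, b1.3} {b2.1} {b2.2} {b2.3} {b3.1} {b4.1, b4.2} {b4.3}
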